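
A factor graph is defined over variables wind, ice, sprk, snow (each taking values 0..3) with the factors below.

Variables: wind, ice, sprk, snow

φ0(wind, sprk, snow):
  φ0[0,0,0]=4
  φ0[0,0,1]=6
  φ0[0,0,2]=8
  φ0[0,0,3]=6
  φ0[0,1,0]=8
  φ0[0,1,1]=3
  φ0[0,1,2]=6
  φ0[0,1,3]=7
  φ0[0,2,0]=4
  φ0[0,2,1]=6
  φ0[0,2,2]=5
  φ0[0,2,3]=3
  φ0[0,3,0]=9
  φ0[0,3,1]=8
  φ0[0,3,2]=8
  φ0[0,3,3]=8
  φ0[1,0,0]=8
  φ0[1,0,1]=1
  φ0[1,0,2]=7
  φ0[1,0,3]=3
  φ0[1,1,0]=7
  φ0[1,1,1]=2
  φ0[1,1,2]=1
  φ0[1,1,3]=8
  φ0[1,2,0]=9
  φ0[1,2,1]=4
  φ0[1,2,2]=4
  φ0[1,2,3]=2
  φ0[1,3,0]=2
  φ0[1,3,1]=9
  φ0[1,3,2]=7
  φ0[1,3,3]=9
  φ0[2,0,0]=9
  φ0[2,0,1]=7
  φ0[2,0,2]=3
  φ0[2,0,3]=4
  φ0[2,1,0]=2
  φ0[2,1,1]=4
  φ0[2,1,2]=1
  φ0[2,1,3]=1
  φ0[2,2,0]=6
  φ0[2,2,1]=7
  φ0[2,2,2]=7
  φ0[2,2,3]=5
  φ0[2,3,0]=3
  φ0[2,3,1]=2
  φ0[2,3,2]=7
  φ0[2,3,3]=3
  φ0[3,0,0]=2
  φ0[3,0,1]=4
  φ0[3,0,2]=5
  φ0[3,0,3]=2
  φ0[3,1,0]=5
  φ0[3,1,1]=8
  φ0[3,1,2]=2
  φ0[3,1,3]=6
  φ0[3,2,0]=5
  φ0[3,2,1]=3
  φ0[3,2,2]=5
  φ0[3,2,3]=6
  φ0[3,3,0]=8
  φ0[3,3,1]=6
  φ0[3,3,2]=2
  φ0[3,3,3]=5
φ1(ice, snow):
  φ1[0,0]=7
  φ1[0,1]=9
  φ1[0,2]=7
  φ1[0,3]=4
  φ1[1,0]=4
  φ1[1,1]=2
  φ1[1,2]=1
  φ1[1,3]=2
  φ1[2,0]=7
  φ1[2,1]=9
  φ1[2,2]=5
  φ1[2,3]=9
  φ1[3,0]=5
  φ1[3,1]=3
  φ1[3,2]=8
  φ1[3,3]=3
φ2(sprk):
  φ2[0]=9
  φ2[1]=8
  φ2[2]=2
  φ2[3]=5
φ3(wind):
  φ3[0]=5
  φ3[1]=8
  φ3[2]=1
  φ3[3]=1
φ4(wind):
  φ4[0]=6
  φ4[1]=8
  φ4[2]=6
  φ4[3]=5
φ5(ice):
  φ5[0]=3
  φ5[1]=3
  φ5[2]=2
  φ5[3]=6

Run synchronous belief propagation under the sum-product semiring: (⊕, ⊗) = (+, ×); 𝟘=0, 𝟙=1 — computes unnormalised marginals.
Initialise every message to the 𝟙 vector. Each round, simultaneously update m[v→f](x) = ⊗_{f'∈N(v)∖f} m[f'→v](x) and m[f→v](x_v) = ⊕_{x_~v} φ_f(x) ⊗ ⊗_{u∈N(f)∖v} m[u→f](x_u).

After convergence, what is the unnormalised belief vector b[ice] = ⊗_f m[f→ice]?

init: all messages = 𝟙 over 4 values
r1 m[φ0→wind] = [99, 83, 71, 74]
r1 m[φ0→sprk] = [79, 71, 81, 96]
r1 m[φ0→snow] = [91, 80, 78, 78]
r1 m[φ1→ice] = [27, 9, 30, 19]
r1 m[φ1→snow] = [23, 23, 21, 18]
r1 m[φ2→sprk] = [9, 8, 2, 5]
r1 m[φ3→wind] = [5, 8, 1, 1]
r1 m[φ4→wind] = [6, 8, 6, 5]
r1 m[φ5→ice] = [3, 3, 2, 6]
r1 m[wind→φ0] = [1, 1, 1, 1]
r1 m[wind→φ3] = [1, 1, 1, 1]
r1 m[wind→φ4] = [1, 1, 1, 1]
r1 m[ice→φ1] = [1, 1, 1, 1]
r1 m[ice→φ5] = [1, 1, 1, 1]
r1 m[sprk→φ0] = [1, 1, 1, 1]
r1 m[sprk→φ2] = [1, 1, 1, 1]
r1 m[snow→φ0] = [1, 1, 1, 1]
r1 m[snow→φ1] = [1, 1, 1, 1]
r2 m[φ0→wind] = [99, 83, 71, 74]
r2 m[φ0→sprk] = [79, 71, 81, 96]
r2 m[φ0→snow] = [91, 80, 78, 78]
r2 m[φ1→ice] = [27, 9, 30, 19]
r2 m[φ1→snow] = [23, 23, 21, 18]
r2 m[φ2→sprk] = [9, 8, 2, 5]
r2 m[φ3→wind] = [5, 8, 1, 1]
r2 m[φ4→wind] = [6, 8, 6, 5]
r2 m[φ5→ice] = [3, 3, 2, 6]
r2 m[wind→φ0] = [30, 64, 6, 5]
r2 m[wind→φ3] = [594, 664, 426, 370]
r2 m[wind→φ4] = [495, 664, 71, 74]
r2 m[ice→φ1] = [3, 3, 2, 6]
r2 m[ice→φ5] = [27, 9, 30, 19]
r2 m[sprk→φ0] = [9, 8, 2, 5]
r2 m[sprk→φ2] = [79, 71, 81, 96]
r2 m[snow→φ0] = [23, 23, 21, 18]
r2 m[snow→φ1] = [91, 80, 78, 78]
r3 m[φ0→wind] = [12887, 10296, 8595, 9167]
r3 m[φ0→sprk] = [45705, 42265, 43687, 61224]
r3 m[φ0→snow] = [15858, 10286, 13305, 14569]
r3 m[φ1→ice] = [2215, 758, 2449, 1553]
r3 m[φ1→snow] = [77, 69, 82, 54]
r3 m[φ2→sprk] = [9, 8, 2, 5]
r3 m[φ3→wind] = [5, 8, 1, 1]
r3 m[φ4→wind] = [6, 8, 6, 5]
r3 m[φ5→ice] = [3, 3, 2, 6]
r3 m[wind→φ0] = [30, 64, 6, 5]
r3 m[wind→φ3] = [594, 664, 426, 370]
r3 m[wind→φ4] = [495, 664, 71, 74]
r3 m[ice→φ1] = [3, 3, 2, 6]
r3 m[ice→φ5] = [27, 9, 30, 19]
r3 m[sprk→φ0] = [9, 8, 2, 5]
r3 m[sprk→φ2] = [79, 71, 81, 96]
r3 m[snow→φ0] = [23, 23, 21, 18]
r3 m[snow→φ1] = [91, 80, 78, 78]
r4 m[φ0→wind] = [12887, 10296, 8595, 9167]
r4 m[φ0→sprk] = [45705, 42265, 43687, 61224]
r4 m[φ0→snow] = [15858, 10286, 13305, 14569]
r4 m[φ1→ice] = [2215, 758, 2449, 1553]
r4 m[φ1→snow] = [77, 69, 82, 54]
r4 m[φ2→sprk] = [9, 8, 2, 5]
r4 m[φ3→wind] = [5, 8, 1, 1]
r4 m[φ4→wind] = [6, 8, 6, 5]
r4 m[φ5→ice] = [3, 3, 2, 6]
r4 m[wind→φ0] = [30, 64, 6, 5]
r4 m[wind→φ3] = [77322, 82368, 51570, 45835]
r4 m[wind→φ4] = [64435, 82368, 8595, 9167]
r4 m[ice→φ1] = [3, 3, 2, 6]
r4 m[ice→φ5] = [2215, 758, 2449, 1553]
r4 m[sprk→φ0] = [9, 8, 2, 5]
r4 m[sprk→φ2] = [45705, 42265, 43687, 61224]
r4 m[snow→φ0] = [77, 69, 82, 54]
r4 m[snow→φ1] = [15858, 10286, 13305, 14569]
r5 m[φ0→wind] = [43115, 34302, 28373, 29904]
r5 m[φ0→sprk] = [156572, 137535, 146104, 201380]
r5 m[φ0→snow] = [15858, 10286, 13305, 14569]
r5 m[φ1→ice] = [354991, 126447, 401226, 260295]
r5 m[φ1→snow] = [77, 69, 82, 54]
r5 m[φ2→sprk] = [9, 8, 2, 5]
r5 m[φ3→wind] = [5, 8, 1, 1]
r5 m[φ4→wind] = [6, 8, 6, 5]
r5 m[φ5→ice] = [3, 3, 2, 6]
r5 m[wind→φ0] = [30, 64, 6, 5]
r5 m[wind→φ3] = [77322, 82368, 51570, 45835]
r5 m[wind→φ4] = [64435, 82368, 8595, 9167]
r5 m[ice→φ1] = [3, 3, 2, 6]
r5 m[ice→φ5] = [2215, 758, 2449, 1553]
r5 m[sprk→φ0] = [9, 8, 2, 5]
r5 m[sprk→φ2] = [45705, 42265, 43687, 61224]
r5 m[snow→φ0] = [77, 69, 82, 54]
r5 m[snow→φ1] = [15858, 10286, 13305, 14569]
r6 m[φ0→wind] = [43115, 34302, 28373, 29904]
r6 m[φ0→sprk] = [156572, 137535, 146104, 201380]
r6 m[φ0→snow] = [15858, 10286, 13305, 14569]
r6 m[φ1→ice] = [354991, 126447, 401226, 260295]
r6 m[φ1→snow] = [77, 69, 82, 54]
r6 m[φ2→sprk] = [9, 8, 2, 5]
r6 m[φ3→wind] = [5, 8, 1, 1]
r6 m[φ4→wind] = [6, 8, 6, 5]
r6 m[φ5→ice] = [3, 3, 2, 6]
r6 m[wind→φ0] = [30, 64, 6, 5]
r6 m[wind→φ3] = [258690, 274416, 170238, 149520]
r6 m[wind→φ4] = [215575, 274416, 28373, 29904]
r6 m[ice→φ1] = [3, 3, 2, 6]
r6 m[ice→φ5] = [354991, 126447, 401226, 260295]
r6 m[sprk→φ0] = [9, 8, 2, 5]
r6 m[sprk→φ2] = [156572, 137535, 146104, 201380]
r6 m[snow→φ0] = [77, 69, 82, 54]
r6 m[snow→φ1] = [15858, 10286, 13305, 14569]
r7 m[φ0→wind] = [43115, 34302, 28373, 29904]
r7 m[φ0→sprk] = [156572, 137535, 146104, 201380]
r7 m[φ0→snow] = [15858, 10286, 13305, 14569]
r7 m[φ1→ice] = [354991, 126447, 401226, 260295]
r7 m[φ1→snow] = [77, 69, 82, 54]
r7 m[φ2→sprk] = [9, 8, 2, 5]
r7 m[φ3→wind] = [5, 8, 1, 1]
r7 m[φ4→wind] = [6, 8, 6, 5]
r7 m[φ5→ice] = [3, 3, 2, 6]
r7 m[wind→φ0] = [30, 64, 6, 5]
r7 m[wind→φ3] = [258690, 274416, 170238, 149520]
r7 m[wind→φ4] = [215575, 274416, 28373, 29904]
r7 m[ice→φ1] = [3, 3, 2, 6]
r7 m[ice→φ5] = [354991, 126447, 401226, 260295]
r7 m[sprk→φ0] = [9, 8, 2, 5]
r7 m[sprk→φ2] = [156572, 137535, 146104, 201380]
r7 m[snow→φ0] = [77, 69, 82, 54]
r7 m[snow→φ1] = [15858, 10286, 13305, 14569]
fixed point reached at round 7
b[ice] = ⊗ incoming = [1064973, 379341, 802452, 1561770]

b[ice] = [1064973, 379341, 802452, 1561770]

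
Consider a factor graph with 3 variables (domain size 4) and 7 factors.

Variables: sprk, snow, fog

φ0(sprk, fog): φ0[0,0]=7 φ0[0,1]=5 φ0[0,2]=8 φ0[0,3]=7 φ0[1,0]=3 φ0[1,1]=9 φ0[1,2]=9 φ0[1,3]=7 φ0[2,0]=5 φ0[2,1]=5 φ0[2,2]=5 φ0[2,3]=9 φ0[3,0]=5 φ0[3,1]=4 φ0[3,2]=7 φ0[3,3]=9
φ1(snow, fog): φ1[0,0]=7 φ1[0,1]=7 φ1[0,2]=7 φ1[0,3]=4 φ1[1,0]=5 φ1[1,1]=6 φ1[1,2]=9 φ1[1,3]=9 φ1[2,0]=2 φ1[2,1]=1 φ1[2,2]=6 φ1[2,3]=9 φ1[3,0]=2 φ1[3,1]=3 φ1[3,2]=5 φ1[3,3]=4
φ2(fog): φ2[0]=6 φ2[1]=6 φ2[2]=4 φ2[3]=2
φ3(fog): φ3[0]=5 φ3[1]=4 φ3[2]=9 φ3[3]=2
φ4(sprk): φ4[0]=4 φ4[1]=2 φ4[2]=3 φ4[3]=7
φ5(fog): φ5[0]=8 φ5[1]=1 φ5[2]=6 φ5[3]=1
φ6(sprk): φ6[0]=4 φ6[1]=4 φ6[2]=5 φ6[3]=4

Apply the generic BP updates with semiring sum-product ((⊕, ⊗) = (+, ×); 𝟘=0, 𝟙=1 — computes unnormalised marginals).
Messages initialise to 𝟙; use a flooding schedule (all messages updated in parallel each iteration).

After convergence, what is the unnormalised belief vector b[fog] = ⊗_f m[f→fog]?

init: all messages = 𝟙 over 4 values
r1 m[φ0→sprk] = [27, 28, 24, 25]
r1 m[φ0→fog] = [20, 23, 29, 32]
r1 m[φ1→snow] = [25, 29, 18, 14]
r1 m[φ1→fog] = [16, 17, 27, 26]
r1 m[φ2→fog] = [6, 6, 4, 2]
r1 m[φ3→fog] = [5, 4, 9, 2]
r1 m[φ4→sprk] = [4, 2, 3, 7]
r1 m[φ5→fog] = [8, 1, 6, 1]
r1 m[φ6→sprk] = [4, 4, 5, 4]
r1 m[sprk→φ0] = [1, 1, 1, 1]
r1 m[sprk→φ4] = [1, 1, 1, 1]
r1 m[sprk→φ6] = [1, 1, 1, 1]
r1 m[snow→φ1] = [1, 1, 1, 1]
r1 m[fog→φ0] = [1, 1, 1, 1]
r1 m[fog→φ1] = [1, 1, 1, 1]
r1 m[fog→φ2] = [1, 1, 1, 1]
r1 m[fog→φ3] = [1, 1, 1, 1]
r1 m[fog→φ5] = [1, 1, 1, 1]
r2 m[φ0→sprk] = [27, 28, 24, 25]
r2 m[φ0→fog] = [20, 23, 29, 32]
r2 m[φ1→snow] = [25, 29, 18, 14]
r2 m[φ1→fog] = [16, 17, 27, 26]
r2 m[φ2→fog] = [6, 6, 4, 2]
r2 m[φ3→fog] = [5, 4, 9, 2]
r2 m[φ4→sprk] = [4, 2, 3, 7]
r2 m[φ5→fog] = [8, 1, 6, 1]
r2 m[φ6→sprk] = [4, 4, 5, 4]
r2 m[sprk→φ0] = [16, 8, 15, 28]
r2 m[sprk→φ4] = [108, 112, 120, 100]
r2 m[sprk→φ6] = [108, 56, 72, 175]
r2 m[snow→φ1] = [1, 1, 1, 1]
r2 m[fog→φ0] = [3840, 408, 5832, 104]
r2 m[fog→φ1] = [4800, 552, 6264, 128]
r2 m[fog→φ2] = [12800, 1564, 42282, 1664]
r2 m[fog→φ3] = [15360, 2346, 18792, 1664]
r2 m[fog→φ5] = [9600, 9384, 28188, 3328]
r3 m[φ0→sprk] = [76304, 68408, 51336, 62592]
r3 m[φ0→fog] = [351, 339, 471, 555]
r3 m[φ1→snow] = [81824, 84840, 48888, 43088]
r3 m[φ1→fog] = [16, 17, 27, 26]
r3 m[φ2→fog] = [6, 6, 4, 2]
r3 m[φ3→fog] = [5, 4, 9, 2]
r3 m[φ4→sprk] = [4, 2, 3, 7]
r3 m[φ5→fog] = [8, 1, 6, 1]
r3 m[φ6→sprk] = [4, 4, 5, 4]
r3 m[sprk→φ0] = [16, 8, 15, 28]
r3 m[sprk→φ4] = [108, 112, 120, 100]
r3 m[sprk→φ6] = [108, 56, 72, 175]
r3 m[snow→φ1] = [1, 1, 1, 1]
r3 m[fog→φ0] = [3840, 408, 5832, 104]
r3 m[fog→φ1] = [4800, 552, 6264, 128]
r3 m[fog→φ2] = [12800, 1564, 42282, 1664]
r3 m[fog→φ3] = [15360, 2346, 18792, 1664]
r3 m[fog→φ5] = [9600, 9384, 28188, 3328]
r4 m[φ0→sprk] = [76304, 68408, 51336, 62592]
r4 m[φ0→fog] = [351, 339, 471, 555]
r4 m[φ1→snow] = [81824, 84840, 48888, 43088]
r4 m[φ1→fog] = [16, 17, 27, 26]
r4 m[φ2→fog] = [6, 6, 4, 2]
r4 m[φ3→fog] = [5, 4, 9, 2]
r4 m[φ4→sprk] = [4, 2, 3, 7]
r4 m[φ5→fog] = [8, 1, 6, 1]
r4 m[φ6→sprk] = [4, 4, 5, 4]
r4 m[sprk→φ0] = [16, 8, 15, 28]
r4 m[sprk→φ4] = [305216, 273632, 256680, 250368]
r4 m[sprk→φ6] = [305216, 136816, 154008, 438144]
r4 m[snow→φ1] = [1, 1, 1, 1]
r4 m[fog→φ0] = [3840, 408, 5832, 104]
r4 m[fog→φ1] = [84240, 8136, 101736, 2220]
r4 m[fog→φ2] = [224640, 23052, 686718, 28860]
r4 m[fog→φ3] = [269568, 34578, 305208, 28860]
r4 m[fog→φ5] = [168480, 138312, 457812, 57720]
r5 m[φ0→sprk] = [76304, 68408, 51336, 62592]
r5 m[φ0→fog] = [351, 339, 471, 555]
r5 m[φ1→snow] = [1367664, 1405620, 807012, 710448]
r5 m[φ1→fog] = [16, 17, 27, 26]
r5 m[φ2→fog] = [6, 6, 4, 2]
r5 m[φ3→fog] = [5, 4, 9, 2]
r5 m[φ4→sprk] = [4, 2, 3, 7]
r5 m[φ5→fog] = [8, 1, 6, 1]
r5 m[φ6→sprk] = [4, 4, 5, 4]
r5 m[sprk→φ0] = [16, 8, 15, 28]
r5 m[sprk→φ4] = [305216, 273632, 256680, 250368]
r5 m[sprk→φ6] = [305216, 136816, 154008, 438144]
r5 m[snow→φ1] = [1, 1, 1, 1]
r5 m[fog→φ0] = [3840, 408, 5832, 104]
r5 m[fog→φ1] = [84240, 8136, 101736, 2220]
r5 m[fog→φ2] = [224640, 23052, 686718, 28860]
r5 m[fog→φ3] = [269568, 34578, 305208, 28860]
r5 m[fog→φ5] = [168480, 138312, 457812, 57720]
r6 m[φ0→sprk] = [76304, 68408, 51336, 62592]
r6 m[φ0→fog] = [351, 339, 471, 555]
r6 m[φ1→snow] = [1367664, 1405620, 807012, 710448]
r6 m[φ1→fog] = [16, 17, 27, 26]
r6 m[φ2→fog] = [6, 6, 4, 2]
r6 m[φ3→fog] = [5, 4, 9, 2]
r6 m[φ4→sprk] = [4, 2, 3, 7]
r6 m[φ5→fog] = [8, 1, 6, 1]
r6 m[φ6→sprk] = [4, 4, 5, 4]
r6 m[sprk→φ0] = [16, 8, 15, 28]
r6 m[sprk→φ4] = [305216, 273632, 256680, 250368]
r6 m[sprk→φ6] = [305216, 136816, 154008, 438144]
r6 m[snow→φ1] = [1, 1, 1, 1]
r6 m[fog→φ0] = [3840, 408, 5832, 104]
r6 m[fog→φ1] = [84240, 8136, 101736, 2220]
r6 m[fog→φ2] = [224640, 23052, 686718, 28860]
r6 m[fog→φ3] = [269568, 34578, 305208, 28860]
r6 m[fog→φ5] = [168480, 138312, 457812, 57720]
fixed point reached at round 6
b[fog] = ⊗ incoming = [1347840, 138312, 2746872, 57720]

b[fog] = [1347840, 138312, 2746872, 57720]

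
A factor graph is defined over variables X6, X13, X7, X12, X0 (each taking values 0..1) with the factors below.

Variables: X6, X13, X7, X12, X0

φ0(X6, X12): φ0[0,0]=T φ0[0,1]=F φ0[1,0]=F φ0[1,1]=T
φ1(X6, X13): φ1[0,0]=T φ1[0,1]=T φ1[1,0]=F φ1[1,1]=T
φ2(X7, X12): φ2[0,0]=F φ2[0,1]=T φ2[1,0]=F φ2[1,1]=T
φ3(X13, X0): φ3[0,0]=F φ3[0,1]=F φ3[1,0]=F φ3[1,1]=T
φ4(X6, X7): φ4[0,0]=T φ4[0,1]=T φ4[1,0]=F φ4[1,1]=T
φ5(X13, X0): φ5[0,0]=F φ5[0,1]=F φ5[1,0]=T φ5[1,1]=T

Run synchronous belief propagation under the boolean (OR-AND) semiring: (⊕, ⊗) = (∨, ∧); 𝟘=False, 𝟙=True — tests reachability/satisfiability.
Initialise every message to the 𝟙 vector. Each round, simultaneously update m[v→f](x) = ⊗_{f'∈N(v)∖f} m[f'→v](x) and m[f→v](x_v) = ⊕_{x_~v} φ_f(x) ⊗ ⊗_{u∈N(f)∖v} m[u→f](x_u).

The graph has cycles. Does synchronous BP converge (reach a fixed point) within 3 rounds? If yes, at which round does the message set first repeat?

init: all messages = 𝟙 over 2 values
r1 m[φ0→X6] = [T, T]
r1 m[φ0→X12] = [T, T]
r1 m[φ1→X6] = [T, T]
r1 m[φ1→X13] = [T, T]
r1 m[φ2→X7] = [T, T]
r1 m[φ2→X12] = [F, T]
r1 m[φ3→X13] = [F, T]
r1 m[φ3→X0] = [F, T]
r1 m[φ4→X6] = [T, T]
r1 m[φ4→X7] = [T, T]
r1 m[φ5→X13] = [F, T]
r1 m[φ5→X0] = [T, T]
r1 m[X6→φ0] = [T, T]
r1 m[X6→φ1] = [T, T]
r1 m[X6→φ4] = [T, T]
r1 m[X13→φ1] = [T, T]
r1 m[X13→φ3] = [T, T]
r1 m[X13→φ5] = [T, T]
r1 m[X7→φ2] = [T, T]
r1 m[X7→φ4] = [T, T]
r1 m[X12→φ0] = [T, T]
r1 m[X12→φ2] = [T, T]
r1 m[X0→φ3] = [T, T]
r1 m[X0→φ5] = [T, T]
r2 m[φ0→X6] = [T, T]
r2 m[φ0→X12] = [T, T]
r2 m[φ1→X6] = [T, T]
r2 m[φ1→X13] = [T, T]
r2 m[φ2→X7] = [T, T]
r2 m[φ2→X12] = [F, T]
r2 m[φ3→X13] = [F, T]
r2 m[φ3→X0] = [F, T]
r2 m[φ4→X6] = [T, T]
r2 m[φ4→X7] = [T, T]
r2 m[φ5→X13] = [F, T]
r2 m[φ5→X0] = [T, T]
r2 m[X6→φ0] = [T, T]
r2 m[X6→φ1] = [T, T]
r2 m[X6→φ4] = [T, T]
r2 m[X13→φ1] = [F, T]
r2 m[X13→φ3] = [F, T]
r2 m[X13→φ5] = [F, T]
r2 m[X7→φ2] = [T, T]
r2 m[X7→φ4] = [T, T]
r2 m[X12→φ0] = [F, T]
r2 m[X12→φ2] = [T, T]
r2 m[X0→φ3] = [T, T]
r2 m[X0→φ5] = [F, T]
r3 m[φ0→X6] = [F, T]
r3 m[φ0→X12] = [T, T]
r3 m[φ1→X6] = [T, T]
r3 m[φ1→X13] = [T, T]
r3 m[φ2→X7] = [T, T]
r3 m[φ2→X12] = [F, T]
r3 m[φ3→X13] = [F, T]
r3 m[φ3→X0] = [F, T]
r3 m[φ4→X6] = [T, T]
r3 m[φ4→X7] = [T, T]
r3 m[φ5→X13] = [F, T]
r3 m[φ5→X0] = [T, T]
r3 m[X6→φ0] = [T, T]
r3 m[X6→φ1] = [T, T]
r3 m[X6→φ4] = [T, T]
r3 m[X13→φ1] = [F, T]
r3 m[X13→φ3] = [F, T]
r3 m[X13→φ5] = [F, T]
r3 m[X7→φ2] = [T, T]
r3 m[X7→φ4] = [T, T]
r3 m[X12→φ0] = [F, T]
r3 m[X12→φ2] = [T, T]
r3 m[X0→φ3] = [T, T]
r3 m[X0→φ5] = [F, T]
no fixed point within 3 rounds

NOT CONVERGED within 3 rounds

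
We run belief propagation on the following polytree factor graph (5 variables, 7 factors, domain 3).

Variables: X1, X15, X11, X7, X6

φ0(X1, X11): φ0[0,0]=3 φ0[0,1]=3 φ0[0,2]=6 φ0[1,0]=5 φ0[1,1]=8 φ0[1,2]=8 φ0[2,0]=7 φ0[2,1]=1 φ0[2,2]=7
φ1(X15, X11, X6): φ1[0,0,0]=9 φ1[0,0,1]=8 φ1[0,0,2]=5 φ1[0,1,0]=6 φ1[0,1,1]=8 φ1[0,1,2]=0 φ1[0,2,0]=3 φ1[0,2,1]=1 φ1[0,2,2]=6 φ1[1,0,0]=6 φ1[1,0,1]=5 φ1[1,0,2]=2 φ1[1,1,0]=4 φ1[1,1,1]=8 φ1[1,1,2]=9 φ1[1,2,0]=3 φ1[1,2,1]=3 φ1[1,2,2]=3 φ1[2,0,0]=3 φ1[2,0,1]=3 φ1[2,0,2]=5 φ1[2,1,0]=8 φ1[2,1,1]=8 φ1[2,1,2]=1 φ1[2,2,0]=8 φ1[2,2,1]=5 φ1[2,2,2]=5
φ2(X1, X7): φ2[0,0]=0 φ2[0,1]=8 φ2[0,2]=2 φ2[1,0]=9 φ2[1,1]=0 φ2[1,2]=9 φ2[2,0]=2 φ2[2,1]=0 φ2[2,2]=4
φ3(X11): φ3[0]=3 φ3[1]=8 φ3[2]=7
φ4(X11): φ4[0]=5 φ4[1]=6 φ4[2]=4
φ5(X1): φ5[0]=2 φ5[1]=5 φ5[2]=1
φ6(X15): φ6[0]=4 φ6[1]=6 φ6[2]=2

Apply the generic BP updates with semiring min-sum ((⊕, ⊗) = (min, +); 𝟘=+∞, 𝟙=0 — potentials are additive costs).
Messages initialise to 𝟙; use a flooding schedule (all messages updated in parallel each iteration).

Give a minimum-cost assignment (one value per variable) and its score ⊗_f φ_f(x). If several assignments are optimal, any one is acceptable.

init: all messages = 𝟙 over 3 values
r1 m[φ0→X1] = [3, 5, 1]
r1 m[φ0→X11] = [3, 1, 6]
r1 m[φ1→X15] = [0, 2, 1]
r1 m[φ1→X11] = [2, 0, 1]
r1 m[φ1→X6] = [3, 1, 0]
r1 m[φ2→X1] = [0, 0, 0]
r1 m[φ2→X7] = [0, 0, 2]
r1 m[φ3→X11] = [3, 8, 7]
r1 m[φ4→X11] = [5, 6, 4]
r1 m[φ5→X1] = [2, 5, 1]
r1 m[φ6→X15] = [4, 6, 2]
r1 m[X1→φ0] = [0, 0, 0]
r1 m[X1→φ2] = [0, 0, 0]
r1 m[X1→φ5] = [0, 0, 0]
r1 m[X15→φ1] = [0, 0, 0]
r1 m[X15→φ6] = [0, 0, 0]
r1 m[X11→φ0] = [0, 0, 0]
r1 m[X11→φ1] = [0, 0, 0]
r1 m[X11→φ3] = [0, 0, 0]
r1 m[X11→φ4] = [0, 0, 0]
r1 m[X7→φ2] = [0, 0, 0]
r1 m[X6→φ1] = [0, 0, 0]
r2 m[φ0→X1] = [3, 5, 1]
r2 m[φ0→X11] = [3, 1, 6]
r2 m[φ1→X15] = [0, 2, 1]
r2 m[φ1→X11] = [2, 0, 1]
r2 m[φ1→X6] = [3, 1, 0]
r2 m[φ2→X1] = [0, 0, 0]
r2 m[φ2→X7] = [0, 0, 2]
r2 m[φ3→X11] = [3, 8, 7]
r2 m[φ4→X11] = [5, 6, 4]
r2 m[φ5→X1] = [2, 5, 1]
r2 m[φ6→X15] = [4, 6, 2]
r2 m[X1→φ0] = [2, 5, 1]
r2 m[X1→φ2] = [5, 10, 2]
r2 m[X1→φ5] = [3, 5, 1]
r2 m[X15→φ1] = [4, 6, 2]
r2 m[X15→φ6] = [0, 2, 1]
r2 m[X11→φ0] = [10, 14, 12]
r2 m[X11→φ1] = [11, 15, 17]
r2 m[X11→φ3] = [10, 7, 11]
r2 m[X11→φ4] = [8, 9, 14]
r2 m[X7→φ2] = [0, 0, 0]
r2 m[X6→φ1] = [0, 0, 0]
r3 m[φ0→X1] = [13, 15, 15]
r3 m[φ0→X11] = [5, 2, 8]
r3 m[φ1→X15] = [15, 13, 14]
r3 m[φ1→X11] = [5, 3, 5]
r3 m[φ1→X6] = [16, 16, 18]
r3 m[φ2→X1] = [0, 0, 0]
r3 m[φ2→X7] = [4, 2, 6]
r3 m[φ3→X11] = [3, 8, 7]
r3 m[φ4→X11] = [5, 6, 4]
r3 m[φ5→X1] = [2, 5, 1]
r3 m[φ6→X15] = [4, 6, 2]
r3 m[X1→φ0] = [2, 5, 1]
r3 m[X1→φ2] = [5, 10, 2]
r3 m[X1→φ5] = [3, 5, 1]
r3 m[X15→φ1] = [4, 6, 2]
r3 m[X15→φ6] = [0, 2, 1]
r3 m[X11→φ0] = [10, 14, 12]
r3 m[X11→φ1] = [11, 15, 17]
r3 m[X11→φ3] = [10, 7, 11]
r3 m[X11→φ4] = [8, 9, 14]
r3 m[X7→φ2] = [0, 0, 0]
r3 m[X6→φ1] = [0, 0, 0]
r4 m[φ0→X1] = [13, 15, 15]
r4 m[φ0→X11] = [5, 2, 8]
r4 m[φ1→X15] = [15, 13, 14]
r4 m[φ1→X11] = [5, 3, 5]
r4 m[φ1→X6] = [16, 16, 18]
r4 m[φ2→X1] = [0, 0, 0]
r4 m[φ2→X7] = [4, 2, 6]
r4 m[φ3→X11] = [3, 8, 7]
r4 m[φ4→X11] = [5, 6, 4]
r4 m[φ5→X1] = [2, 5, 1]
r4 m[φ6→X15] = [4, 6, 2]
r4 m[X1→φ0] = [2, 5, 1]
r4 m[X1→φ2] = [15, 20, 16]
r4 m[X1→φ5] = [13, 15, 15]
r4 m[X15→φ1] = [4, 6, 2]
r4 m[X15→φ6] = [15, 13, 14]
r4 m[X11→φ0] = [13, 17, 16]
r4 m[X11→φ1] = [13, 16, 19]
r4 m[X11→φ3] = [15, 11, 17]
r4 m[X11→φ4] = [13, 13, 20]
r4 m[X7→φ2] = [0, 0, 0]
r4 m[X6→φ1] = [0, 0, 0]
r5 m[φ0→X1] = [16, 18, 18]
r5 m[φ0→X11] = [5, 2, 8]
r5 m[φ1→X15] = [16, 15, 16]
r5 m[φ1→X11] = [5, 3, 5]
r5 m[φ1→X6] = [18, 18, 19]
r5 m[φ2→X1] = [0, 0, 0]
r5 m[φ2→X7] = [15, 16, 17]
r5 m[φ3→X11] = [3, 8, 7]
r5 m[φ4→X11] = [5, 6, 4]
r5 m[φ5→X1] = [2, 5, 1]
r5 m[φ6→X15] = [4, 6, 2]
r5 m[X1→φ0] = [2, 5, 1]
r5 m[X1→φ2] = [15, 20, 16]
r5 m[X1→φ5] = [13, 15, 15]
r5 m[X15→φ1] = [4, 6, 2]
r5 m[X15→φ6] = [15, 13, 14]
r5 m[X11→φ0] = [13, 17, 16]
r5 m[X11→φ1] = [13, 16, 19]
r5 m[X11→φ3] = [15, 11, 17]
r5 m[X11→φ4] = [13, 13, 20]
r5 m[X7→φ2] = [0, 0, 0]
r5 m[X6→φ1] = [0, 0, 0]
r6 m[φ0→X1] = [16, 18, 18]
r6 m[φ0→X11] = [5, 2, 8]
r6 m[φ1→X15] = [16, 15, 16]
r6 m[φ1→X11] = [5, 3, 5]
r6 m[φ1→X6] = [18, 18, 19]
r6 m[φ2→X1] = [0, 0, 0]
r6 m[φ2→X7] = [15, 16, 17]
r6 m[φ3→X11] = [3, 8, 7]
r6 m[φ4→X11] = [5, 6, 4]
r6 m[φ5→X1] = [2, 5, 1]
r6 m[φ6→X15] = [4, 6, 2]
r6 m[X1→φ0] = [2, 5, 1]
r6 m[X1→φ2] = [18, 23, 19]
r6 m[X1→φ5] = [16, 18, 18]
r6 m[X15→φ1] = [4, 6, 2]
r6 m[X15→φ6] = [16, 15, 16]
r6 m[X11→φ0] = [13, 17, 16]
r6 m[X11→φ1] = [13, 16, 19]
r6 m[X11→φ3] = [15, 11, 17]
r6 m[X11→φ4] = [13, 13, 20]
r6 m[X7→φ2] = [0, 0, 0]
r6 m[X6→φ1] = [0, 0, 0]
r7 m[φ0→X1] = [16, 18, 18]
r7 m[φ0→X11] = [5, 2, 8]
r7 m[φ1→X15] = [16, 15, 16]
r7 m[φ1→X11] = [5, 3, 5]
r7 m[φ1→X6] = [18, 18, 19]
r7 m[φ2→X1] = [0, 0, 0]
r7 m[φ2→X7] = [18, 19, 20]
r7 m[φ3→X11] = [3, 8, 7]
r7 m[φ4→X11] = [5, 6, 4]
r7 m[φ5→X1] = [2, 5, 1]
r7 m[φ6→X15] = [4, 6, 2]
r7 m[X1→φ0] = [2, 5, 1]
r7 m[X1→φ2] = [18, 23, 19]
r7 m[X1→φ5] = [16, 18, 18]
r7 m[X15→φ1] = [4, 6, 2]
r7 m[X15→φ6] = [16, 15, 16]
r7 m[X11→φ0] = [13, 17, 16]
r7 m[X11→φ1] = [13, 16, 19]
r7 m[X11→φ3] = [15, 11, 17]
r7 m[X11→φ4] = [13, 13, 20]
r7 m[X7→φ2] = [0, 0, 0]
r7 m[X6→φ1] = [0, 0, 0]
r8 m[φ0→X1] = [16, 18, 18]
r8 m[φ0→X11] = [5, 2, 8]
r8 m[φ1→X15] = [16, 15, 16]
r8 m[φ1→X11] = [5, 3, 5]
r8 m[φ1→X6] = [18, 18, 19]
r8 m[φ2→X1] = [0, 0, 0]
r8 m[φ2→X7] = [18, 19, 20]
r8 m[φ3→X11] = [3, 8, 7]
r8 m[φ4→X11] = [5, 6, 4]
r8 m[φ5→X1] = [2, 5, 1]
r8 m[φ6→X15] = [4, 6, 2]
r8 m[X1→φ0] = [2, 5, 1]
r8 m[X1→φ2] = [18, 23, 19]
r8 m[X1→φ5] = [16, 18, 18]
r8 m[X15→φ1] = [4, 6, 2]
r8 m[X15→φ6] = [16, 15, 16]
r8 m[X11→φ0] = [13, 17, 16]
r8 m[X11→φ1] = [13, 16, 19]
r8 m[X11→φ3] = [15, 11, 17]
r8 m[X11→φ4] = [13, 13, 20]
r8 m[X7→φ2] = [0, 0, 0]
r8 m[X6→φ1] = [0, 0, 0]
fixed point reached at round 8
traceback from X1: (X1=0, X15=2, X11=0, X7=0, X6=0), score=18

assignment: (X1=0, X15=2, X11=0, X7=0, X6=0); score = 18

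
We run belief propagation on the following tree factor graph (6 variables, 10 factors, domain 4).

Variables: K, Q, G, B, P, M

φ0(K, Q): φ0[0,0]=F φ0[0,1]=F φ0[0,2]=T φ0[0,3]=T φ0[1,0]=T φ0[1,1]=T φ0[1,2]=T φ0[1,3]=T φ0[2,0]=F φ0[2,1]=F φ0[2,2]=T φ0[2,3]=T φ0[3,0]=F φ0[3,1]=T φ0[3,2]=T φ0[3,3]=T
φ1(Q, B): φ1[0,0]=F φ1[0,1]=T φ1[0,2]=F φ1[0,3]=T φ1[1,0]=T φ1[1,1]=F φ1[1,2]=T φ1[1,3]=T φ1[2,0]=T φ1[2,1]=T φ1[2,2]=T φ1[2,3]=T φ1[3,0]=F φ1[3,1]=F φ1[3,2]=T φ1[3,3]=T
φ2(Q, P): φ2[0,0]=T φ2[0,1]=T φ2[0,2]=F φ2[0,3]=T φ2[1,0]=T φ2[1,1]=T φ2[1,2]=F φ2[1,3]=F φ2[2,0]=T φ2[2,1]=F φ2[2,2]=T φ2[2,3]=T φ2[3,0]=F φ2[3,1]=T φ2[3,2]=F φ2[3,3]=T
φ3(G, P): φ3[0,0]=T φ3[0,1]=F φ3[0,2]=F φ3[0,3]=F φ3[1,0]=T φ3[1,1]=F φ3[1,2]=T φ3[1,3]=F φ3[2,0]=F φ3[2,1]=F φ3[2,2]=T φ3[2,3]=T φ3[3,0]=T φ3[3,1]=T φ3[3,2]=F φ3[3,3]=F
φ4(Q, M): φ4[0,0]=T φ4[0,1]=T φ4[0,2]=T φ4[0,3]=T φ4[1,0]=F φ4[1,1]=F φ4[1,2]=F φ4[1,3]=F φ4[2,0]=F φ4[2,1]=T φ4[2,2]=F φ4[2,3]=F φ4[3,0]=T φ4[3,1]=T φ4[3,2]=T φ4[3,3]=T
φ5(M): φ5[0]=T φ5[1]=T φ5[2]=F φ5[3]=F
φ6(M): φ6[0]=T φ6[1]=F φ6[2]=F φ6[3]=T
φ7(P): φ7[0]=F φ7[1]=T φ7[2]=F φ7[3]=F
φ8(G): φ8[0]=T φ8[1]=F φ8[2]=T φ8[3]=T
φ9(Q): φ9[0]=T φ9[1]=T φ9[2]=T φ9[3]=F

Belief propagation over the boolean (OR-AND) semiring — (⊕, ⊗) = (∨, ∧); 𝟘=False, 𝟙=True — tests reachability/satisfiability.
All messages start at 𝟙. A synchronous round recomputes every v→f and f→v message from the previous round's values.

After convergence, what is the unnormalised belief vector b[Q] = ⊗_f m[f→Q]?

b[Q] = [T, F, F, F]

init: all messages = 𝟙 over 4 values
r1 m[φ0→K] = [T, T, T, T]
r1 m[φ0→Q] = [T, T, T, T]
r1 m[φ1→Q] = [T, T, T, T]
r1 m[φ1→B] = [T, T, T, T]
r1 m[φ2→Q] = [T, T, T, T]
r1 m[φ2→P] = [T, T, T, T]
r1 m[φ3→G] = [T, T, T, T]
r1 m[φ3→P] = [T, T, T, T]
r1 m[φ4→Q] = [T, F, T, T]
r1 m[φ4→M] = [T, T, T, T]
r1 m[φ5→M] = [T, T, F, F]
r1 m[φ6→M] = [T, F, F, T]
r1 m[φ7→P] = [F, T, F, F]
r1 m[φ8→G] = [T, F, T, T]
r1 m[φ9→Q] = [T, T, T, F]
r1 m[K→φ0] = [T, T, T, T]
r1 m[Q→φ0] = [T, T, T, T]
r1 m[Q→φ1] = [T, T, T, T]
r1 m[Q→φ2] = [T, T, T, T]
r1 m[Q→φ4] = [T, T, T, T]
r1 m[Q→φ9] = [T, T, T, T]
r1 m[G→φ3] = [T, T, T, T]
r1 m[G→φ8] = [T, T, T, T]
r1 m[B→φ1] = [T, T, T, T]
r1 m[P→φ2] = [T, T, T, T]
r1 m[P→φ3] = [T, T, T, T]
r1 m[P→φ7] = [T, T, T, T]
r1 m[M→φ4] = [T, T, T, T]
r1 m[M→φ5] = [T, T, T, T]
r1 m[M→φ6] = [T, T, T, T]
r2 m[φ0→K] = [T, T, T, T]
r2 m[φ0→Q] = [T, T, T, T]
r2 m[φ1→Q] = [T, T, T, T]
r2 m[φ1→B] = [T, T, T, T]
r2 m[φ2→Q] = [T, T, T, T]
r2 m[φ2→P] = [T, T, T, T]
r2 m[φ3→G] = [T, T, T, T]
r2 m[φ3→P] = [T, T, T, T]
r2 m[φ4→Q] = [T, F, T, T]
r2 m[φ4→M] = [T, T, T, T]
r2 m[φ5→M] = [T, T, F, F]
r2 m[φ6→M] = [T, F, F, T]
r2 m[φ7→P] = [F, T, F, F]
r2 m[φ8→G] = [T, F, T, T]
r2 m[φ9→Q] = [T, T, T, F]
r2 m[K→φ0] = [T, T, T, T]
r2 m[Q→φ0] = [T, F, T, F]
r2 m[Q→φ1] = [T, F, T, F]
r2 m[Q→φ2] = [T, F, T, F]
r2 m[Q→φ4] = [T, T, T, F]
r2 m[Q→φ9] = [T, F, T, T]
r2 m[G→φ3] = [T, F, T, T]
r2 m[G→φ8] = [T, T, T, T]
r2 m[B→φ1] = [T, T, T, T]
r2 m[P→φ2] = [F, T, F, F]
r2 m[P→φ3] = [F, T, F, F]
r2 m[P→φ7] = [T, T, T, T]
r2 m[M→φ4] = [T, F, F, F]
r2 m[M→φ5] = [T, F, F, T]
r2 m[M→φ6] = [T, T, F, F]
r3 m[φ0→K] = [T, T, T, T]
r3 m[φ0→Q] = [T, T, T, T]
r3 m[φ1→Q] = [T, T, T, T]
r3 m[φ1→B] = [T, T, T, T]
r3 m[φ2→Q] = [T, T, F, T]
r3 m[φ2→P] = [T, T, T, T]
r3 m[φ3→G] = [F, F, F, T]
r3 m[φ3→P] = [T, T, T, T]
r3 m[φ4→Q] = [T, F, F, T]
r3 m[φ4→M] = [T, T, T, T]
r3 m[φ5→M] = [T, T, F, F]
r3 m[φ6→M] = [T, F, F, T]
r3 m[φ7→P] = [F, T, F, F]
r3 m[φ8→G] = [T, F, T, T]
r3 m[φ9→Q] = [T, T, T, F]
r3 m[K→φ0] = [T, T, T, T]
r3 m[Q→φ0] = [T, F, T, F]
r3 m[Q→φ1] = [T, F, T, F]
r3 m[Q→φ2] = [T, F, T, F]
r3 m[Q→φ4] = [T, T, T, F]
r3 m[Q→φ9] = [T, F, T, T]
r3 m[G→φ3] = [T, F, T, T]
r3 m[G→φ8] = [T, T, T, T]
r3 m[B→φ1] = [T, T, T, T]
r3 m[P→φ2] = [F, T, F, F]
r3 m[P→φ3] = [F, T, F, F]
r3 m[P→φ7] = [T, T, T, T]
r3 m[M→φ4] = [T, F, F, F]
r3 m[M→φ5] = [T, F, F, T]
r3 m[M→φ6] = [T, T, F, F]
r4 m[φ0→K] = [T, T, T, T]
r4 m[φ0→Q] = [T, T, T, T]
r4 m[φ1→Q] = [T, T, T, T]
r4 m[φ1→B] = [T, T, T, T]
r4 m[φ2→Q] = [T, T, F, T]
r4 m[φ2→P] = [T, T, T, T]
r4 m[φ3→G] = [F, F, F, T]
r4 m[φ3→P] = [T, T, T, T]
r4 m[φ4→Q] = [T, F, F, T]
r4 m[φ4→M] = [T, T, T, T]
r4 m[φ5→M] = [T, T, F, F]
r4 m[φ6→M] = [T, F, F, T]
r4 m[φ7→P] = [F, T, F, F]
r4 m[φ8→G] = [T, F, T, T]
r4 m[φ9→Q] = [T, T, T, F]
r4 m[K→φ0] = [T, T, T, T]
r4 m[Q→φ0] = [T, F, F, F]
r4 m[Q→φ1] = [T, F, F, F]
r4 m[Q→φ2] = [T, F, F, F]
r4 m[Q→φ4] = [T, T, F, F]
r4 m[Q→φ9] = [T, F, F, T]
r4 m[G→φ3] = [T, F, T, T]
r4 m[G→φ8] = [F, F, F, T]
r4 m[B→φ1] = [T, T, T, T]
r4 m[P→φ2] = [F, T, F, F]
r4 m[P→φ3] = [F, T, F, F]
r4 m[P→φ7] = [T, T, T, T]
r4 m[M→φ4] = [T, F, F, F]
r4 m[M→φ5] = [T, F, F, T]
r4 m[M→φ6] = [T, T, F, F]
r5 m[φ0→K] = [F, T, F, F]
r5 m[φ0→Q] = [T, T, T, T]
r5 m[φ1→Q] = [T, T, T, T]
r5 m[φ1→B] = [F, T, F, T]
r5 m[φ2→Q] = [T, T, F, T]
r5 m[φ2→P] = [T, T, F, T]
r5 m[φ3→G] = [F, F, F, T]
r5 m[φ3→P] = [T, T, T, T]
r5 m[φ4→Q] = [T, F, F, T]
r5 m[φ4→M] = [T, T, T, T]
r5 m[φ5→M] = [T, T, F, F]
r5 m[φ6→M] = [T, F, F, T]
r5 m[φ7→P] = [F, T, F, F]
r5 m[φ8→G] = [T, F, T, T]
r5 m[φ9→Q] = [T, T, T, F]
r5 m[K→φ0] = [T, T, T, T]
r5 m[Q→φ0] = [T, F, F, F]
r5 m[Q→φ1] = [T, F, F, F]
r5 m[Q→φ2] = [T, F, F, F]
r5 m[Q→φ4] = [T, T, F, F]
r5 m[Q→φ9] = [T, F, F, T]
r5 m[G→φ3] = [T, F, T, T]
r5 m[G→φ8] = [F, F, F, T]
r5 m[B→φ1] = [T, T, T, T]
r5 m[P→φ2] = [F, T, F, F]
r5 m[P→φ3] = [F, T, F, F]
r5 m[P→φ7] = [T, T, T, T]
r5 m[M→φ4] = [T, F, F, F]
r5 m[M→φ5] = [T, F, F, T]
r5 m[M→φ6] = [T, T, F, F]
r6 m[φ0→K] = [F, T, F, F]
r6 m[φ0→Q] = [T, T, T, T]
r6 m[φ1→Q] = [T, T, T, T]
r6 m[φ1→B] = [F, T, F, T]
r6 m[φ2→Q] = [T, T, F, T]
r6 m[φ2→P] = [T, T, F, T]
r6 m[φ3→G] = [F, F, F, T]
r6 m[φ3→P] = [T, T, T, T]
r6 m[φ4→Q] = [T, F, F, T]
r6 m[φ4→M] = [T, T, T, T]
r6 m[φ5→M] = [T, T, F, F]
r6 m[φ6→M] = [T, F, F, T]
r6 m[φ7→P] = [F, T, F, F]
r6 m[φ8→G] = [T, F, T, T]
r6 m[φ9→Q] = [T, T, T, F]
r6 m[K→φ0] = [T, T, T, T]
r6 m[Q→φ0] = [T, F, F, F]
r6 m[Q→φ1] = [T, F, F, F]
r6 m[Q→φ2] = [T, F, F, F]
r6 m[Q→φ4] = [T, T, F, F]
r6 m[Q→φ9] = [T, F, F, T]
r6 m[G→φ3] = [T, F, T, T]
r6 m[G→φ8] = [F, F, F, T]
r6 m[B→φ1] = [T, T, T, T]
r6 m[P→φ2] = [F, T, F, F]
r6 m[P→φ3] = [F, T, F, F]
r6 m[P→φ7] = [T, T, F, T]
r6 m[M→φ4] = [T, F, F, F]
r6 m[M→φ5] = [T, F, F, T]
r6 m[M→φ6] = [T, T, F, F]
r7 m[φ0→K] = [F, T, F, F]
r7 m[φ0→Q] = [T, T, T, T]
r7 m[φ1→Q] = [T, T, T, T]
r7 m[φ1→B] = [F, T, F, T]
r7 m[φ2→Q] = [T, T, F, T]
r7 m[φ2→P] = [T, T, F, T]
r7 m[φ3→G] = [F, F, F, T]
r7 m[φ3→P] = [T, T, T, T]
r7 m[φ4→Q] = [T, F, F, T]
r7 m[φ4→M] = [T, T, T, T]
r7 m[φ5→M] = [T, T, F, F]
r7 m[φ6→M] = [T, F, F, T]
r7 m[φ7→P] = [F, T, F, F]
r7 m[φ8→G] = [T, F, T, T]
r7 m[φ9→Q] = [T, T, T, F]
r7 m[K→φ0] = [T, T, T, T]
r7 m[Q→φ0] = [T, F, F, F]
r7 m[Q→φ1] = [T, F, F, F]
r7 m[Q→φ2] = [T, F, F, F]
r7 m[Q→φ4] = [T, T, F, F]
r7 m[Q→φ9] = [T, F, F, T]
r7 m[G→φ3] = [T, F, T, T]
r7 m[G→φ8] = [F, F, F, T]
r7 m[B→φ1] = [T, T, T, T]
r7 m[P→φ2] = [F, T, F, F]
r7 m[P→φ3] = [F, T, F, F]
r7 m[P→φ7] = [T, T, F, T]
r7 m[M→φ4] = [T, F, F, F]
r7 m[M→φ5] = [T, F, F, T]
r7 m[M→φ6] = [T, T, F, F]
fixed point reached at round 7
b[Q] = ⊗ incoming = [T, F, F, F]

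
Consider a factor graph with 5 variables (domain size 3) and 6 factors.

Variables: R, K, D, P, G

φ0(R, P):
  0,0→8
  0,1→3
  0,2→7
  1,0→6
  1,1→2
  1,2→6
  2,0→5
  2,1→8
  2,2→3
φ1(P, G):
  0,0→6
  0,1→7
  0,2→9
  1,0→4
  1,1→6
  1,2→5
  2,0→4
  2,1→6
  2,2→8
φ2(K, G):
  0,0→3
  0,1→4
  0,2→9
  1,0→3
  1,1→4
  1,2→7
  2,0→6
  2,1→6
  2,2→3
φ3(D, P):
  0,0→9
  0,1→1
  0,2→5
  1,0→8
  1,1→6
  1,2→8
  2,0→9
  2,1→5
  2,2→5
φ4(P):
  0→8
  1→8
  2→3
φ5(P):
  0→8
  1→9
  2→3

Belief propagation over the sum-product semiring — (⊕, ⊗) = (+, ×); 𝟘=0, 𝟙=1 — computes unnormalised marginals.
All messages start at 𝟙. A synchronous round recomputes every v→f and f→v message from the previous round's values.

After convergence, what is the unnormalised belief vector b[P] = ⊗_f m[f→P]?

b[P] = [10781056, 2549664, 736128]

init: all messages = 𝟙 over 3 values
r1 m[φ0→R] = [18, 14, 16]
r1 m[φ0→P] = [19, 13, 16]
r1 m[φ1→P] = [22, 15, 18]
r1 m[φ1→G] = [14, 19, 22]
r1 m[φ2→K] = [16, 14, 15]
r1 m[φ2→G] = [12, 14, 19]
r1 m[φ3→D] = [15, 22, 19]
r1 m[φ3→P] = [26, 12, 18]
r1 m[φ4→P] = [8, 8, 3]
r1 m[φ5→P] = [8, 9, 3]
r1 m[R→φ0] = [1, 1, 1]
r1 m[K→φ2] = [1, 1, 1]
r1 m[D→φ3] = [1, 1, 1]
r1 m[P→φ0] = [1, 1, 1]
r1 m[P→φ1] = [1, 1, 1]
r1 m[P→φ3] = [1, 1, 1]
r1 m[P→φ4] = [1, 1, 1]
r1 m[P→φ5] = [1, 1, 1]
r1 m[G→φ1] = [1, 1, 1]
r1 m[G→φ2] = [1, 1, 1]
r2 m[φ0→R] = [18, 14, 16]
r2 m[φ0→P] = [19, 13, 16]
r2 m[φ1→P] = [22, 15, 18]
r2 m[φ1→G] = [14, 19, 22]
r2 m[φ2→K] = [16, 14, 15]
r2 m[φ2→G] = [12, 14, 19]
r2 m[φ3→D] = [15, 22, 19]
r2 m[φ3→P] = [26, 12, 18]
r2 m[φ4→P] = [8, 8, 3]
r2 m[φ5→P] = [8, 9, 3]
r2 m[R→φ0] = [1, 1, 1]
r2 m[K→φ2] = [1, 1, 1]
r2 m[D→φ3] = [1, 1, 1]
r2 m[P→φ0] = [36608, 12960, 2916]
r2 m[P→φ1] = [31616, 11232, 2592]
r2 m[P→φ3] = [26752, 14040, 2592]
r2 m[P→φ4] = [86944, 21060, 15552]
r2 m[P→φ5] = [86944, 18720, 15552]
r2 m[G→φ1] = [12, 14, 19]
r2 m[G→φ2] = [14, 19, 22]
r3 m[φ0→R] = [352156, 263064, 295468]
r3 m[φ0→P] = [19, 13, 16]
r3 m[φ1→P] = [341, 227, 284]
r3 m[φ1→G] = [244992, 304256, 361440]
r3 m[φ2→K] = [316, 272, 264]
r3 m[φ2→G] = [12, 14, 19]
r3 m[φ3→D] = [267768, 318992, 323928]
r3 m[φ3→P] = [26, 12, 18]
r3 m[φ4→P] = [8, 8, 3]
r3 m[φ5→P] = [8, 9, 3]
r3 m[R→φ0] = [1, 1, 1]
r3 m[K→φ2] = [1, 1, 1]
r3 m[D→φ3] = [1, 1, 1]
r3 m[P→φ0] = [36608, 12960, 2916]
r3 m[P→φ1] = [31616, 11232, 2592]
r3 m[P→φ3] = [26752, 14040, 2592]
r3 m[P→φ4] = [86944, 21060, 15552]
r3 m[P→φ5] = [86944, 18720, 15552]
r3 m[G→φ1] = [12, 14, 19]
r3 m[G→φ2] = [14, 19, 22]
r4 m[φ0→R] = [352156, 263064, 295468]
r4 m[φ0→P] = [19, 13, 16]
r4 m[φ1→P] = [341, 227, 284]
r4 m[φ1→G] = [244992, 304256, 361440]
r4 m[φ2→K] = [316, 272, 264]
r4 m[φ2→G] = [12, 14, 19]
r4 m[φ3→D] = [267768, 318992, 323928]
r4 m[φ3→P] = [26, 12, 18]
r4 m[φ4→P] = [8, 8, 3]
r4 m[φ5→P] = [8, 9, 3]
r4 m[R→φ0] = [1, 1, 1]
r4 m[K→φ2] = [1, 1, 1]
r4 m[D→φ3] = [1, 1, 1]
r4 m[P→φ0] = [567424, 196128, 46008]
r4 m[P→φ1] = [31616, 11232, 2592]
r4 m[P→φ3] = [414656, 212472, 40896]
r4 m[P→φ4] = [1347632, 318708, 245376]
r4 m[P→φ5] = [1347632, 283296, 245376]
r4 m[G→φ1] = [12, 14, 19]
r4 m[G→φ2] = [244992, 304256, 361440]
r5 m[φ0→R] = [5449832, 4072848, 4544168]
r5 m[φ0→P] = [19, 13, 16]
r5 m[φ1→P] = [341, 227, 284]
r5 m[φ1→G] = [244992, 304256, 361440]
r5 m[φ2→K] = [5204960, 4482080, 4379808]
r5 m[φ2→G] = [12, 14, 19]
r5 m[φ3→D] = [4148856, 4919248, 4998744]
r5 m[φ3→P] = [26, 12, 18]
r5 m[φ4→P] = [8, 8, 3]
r5 m[φ5→P] = [8, 9, 3]
r5 m[R→φ0] = [1, 1, 1]
r5 m[K→φ2] = [1, 1, 1]
r5 m[D→φ3] = [1, 1, 1]
r5 m[P→φ0] = [567424, 196128, 46008]
r5 m[P→φ1] = [31616, 11232, 2592]
r5 m[P→φ3] = [414656, 212472, 40896]
r5 m[P→φ4] = [1347632, 318708, 245376]
r5 m[P→φ5] = [1347632, 283296, 245376]
r5 m[G→φ1] = [12, 14, 19]
r5 m[G→φ2] = [244992, 304256, 361440]
r6 m[φ0→R] = [5449832, 4072848, 4544168]
r6 m[φ0→P] = [19, 13, 16]
r6 m[φ1→P] = [341, 227, 284]
r6 m[φ1→G] = [244992, 304256, 361440]
r6 m[φ2→K] = [5204960, 4482080, 4379808]
r6 m[φ2→G] = [12, 14, 19]
r6 m[φ3→D] = [4148856, 4919248, 4998744]
r6 m[φ3→P] = [26, 12, 18]
r6 m[φ4→P] = [8, 8, 3]
r6 m[φ5→P] = [8, 9, 3]
r6 m[R→φ0] = [1, 1, 1]
r6 m[K→φ2] = [1, 1, 1]
r6 m[D→φ3] = [1, 1, 1]
r6 m[P→φ0] = [567424, 196128, 46008]
r6 m[P→φ1] = [31616, 11232, 2592]
r6 m[P→φ3] = [414656, 212472, 40896]
r6 m[P→φ4] = [1347632, 318708, 245376]
r6 m[P→φ5] = [1347632, 283296, 245376]
r6 m[G→φ1] = [12, 14, 19]
r6 m[G→φ2] = [244992, 304256, 361440]
fixed point reached at round 6
b[P] = ⊗ incoming = [10781056, 2549664, 736128]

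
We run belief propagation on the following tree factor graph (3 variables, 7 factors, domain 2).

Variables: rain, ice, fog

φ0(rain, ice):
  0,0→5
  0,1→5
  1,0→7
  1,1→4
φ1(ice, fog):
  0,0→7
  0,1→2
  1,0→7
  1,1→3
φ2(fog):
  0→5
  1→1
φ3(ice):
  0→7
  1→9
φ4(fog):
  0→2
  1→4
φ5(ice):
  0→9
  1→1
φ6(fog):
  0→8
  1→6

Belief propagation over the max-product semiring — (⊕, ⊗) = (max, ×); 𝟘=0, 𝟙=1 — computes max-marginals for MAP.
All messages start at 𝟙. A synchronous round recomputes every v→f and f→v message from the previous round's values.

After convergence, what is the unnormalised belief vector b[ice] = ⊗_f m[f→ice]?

b[ice] = [246960, 25200]

init: all messages = 𝟙 over 2 values
r1 m[φ0→rain] = [5, 7]
r1 m[φ0→ice] = [7, 5]
r1 m[φ1→ice] = [7, 7]
r1 m[φ1→fog] = [7, 3]
r1 m[φ2→fog] = [5, 1]
r1 m[φ3→ice] = [7, 9]
r1 m[φ4→fog] = [2, 4]
r1 m[φ5→ice] = [9, 1]
r1 m[φ6→fog] = [8, 6]
r1 m[rain→φ0] = [1, 1]
r1 m[ice→φ0] = [1, 1]
r1 m[ice→φ1] = [1, 1]
r1 m[ice→φ3] = [1, 1]
r1 m[ice→φ5] = [1, 1]
r1 m[fog→φ1] = [1, 1]
r1 m[fog→φ2] = [1, 1]
r1 m[fog→φ4] = [1, 1]
r1 m[fog→φ6] = [1, 1]
r2 m[φ0→rain] = [5, 7]
r2 m[φ0→ice] = [7, 5]
r2 m[φ1→ice] = [7, 7]
r2 m[φ1→fog] = [7, 3]
r2 m[φ2→fog] = [5, 1]
r2 m[φ3→ice] = [7, 9]
r2 m[φ4→fog] = [2, 4]
r2 m[φ5→ice] = [9, 1]
r2 m[φ6→fog] = [8, 6]
r2 m[rain→φ0] = [1, 1]
r2 m[ice→φ0] = [441, 63]
r2 m[ice→φ1] = [441, 45]
r2 m[ice→φ3] = [441, 35]
r2 m[ice→φ5] = [343, 315]
r2 m[fog→φ1] = [80, 24]
r2 m[fog→φ2] = [112, 72]
r2 m[fog→φ4] = [280, 18]
r2 m[fog→φ6] = [70, 12]
r3 m[φ0→rain] = [2205, 3087]
r3 m[φ0→ice] = [7, 5]
r3 m[φ1→ice] = [560, 560]
r3 m[φ1→fog] = [3087, 882]
r3 m[φ2→fog] = [5, 1]
r3 m[φ3→ice] = [7, 9]
r3 m[φ4→fog] = [2, 4]
r3 m[φ5→ice] = [9, 1]
r3 m[φ6→fog] = [8, 6]
r3 m[rain→φ0] = [1, 1]
r3 m[ice→φ0] = [441, 63]
r3 m[ice→φ1] = [441, 45]
r3 m[ice→φ3] = [441, 35]
r3 m[ice→φ5] = [343, 315]
r3 m[fog→φ1] = [80, 24]
r3 m[fog→φ2] = [112, 72]
r3 m[fog→φ4] = [280, 18]
r3 m[fog→φ6] = [70, 12]
r4 m[φ0→rain] = [2205, 3087]
r4 m[φ0→ice] = [7, 5]
r4 m[φ1→ice] = [560, 560]
r4 m[φ1→fog] = [3087, 882]
r4 m[φ2→fog] = [5, 1]
r4 m[φ3→ice] = [7, 9]
r4 m[φ4→fog] = [2, 4]
r4 m[φ5→ice] = [9, 1]
r4 m[φ6→fog] = [8, 6]
r4 m[rain→φ0] = [1, 1]
r4 m[ice→φ0] = [35280, 5040]
r4 m[ice→φ1] = [441, 45]
r4 m[ice→φ3] = [35280, 2800]
r4 m[ice→φ5] = [27440, 25200]
r4 m[fog→φ1] = [80, 24]
r4 m[fog→φ2] = [49392, 21168]
r4 m[fog→φ4] = [123480, 5292]
r4 m[fog→φ6] = [30870, 3528]
r5 m[φ0→rain] = [176400, 246960]
r5 m[φ0→ice] = [7, 5]
r5 m[φ1→ice] = [560, 560]
r5 m[φ1→fog] = [3087, 882]
r5 m[φ2→fog] = [5, 1]
r5 m[φ3→ice] = [7, 9]
r5 m[φ4→fog] = [2, 4]
r5 m[φ5→ice] = [9, 1]
r5 m[φ6→fog] = [8, 6]
r5 m[rain→φ0] = [1, 1]
r5 m[ice→φ0] = [35280, 5040]
r5 m[ice→φ1] = [441, 45]
r5 m[ice→φ3] = [35280, 2800]
r5 m[ice→φ5] = [27440, 25200]
r5 m[fog→φ1] = [80, 24]
r5 m[fog→φ2] = [49392, 21168]
r5 m[fog→φ4] = [123480, 5292]
r5 m[fog→φ6] = [30870, 3528]
r6 m[φ0→rain] = [176400, 246960]
r6 m[φ0→ice] = [7, 5]
r6 m[φ1→ice] = [560, 560]
r6 m[φ1→fog] = [3087, 882]
r6 m[φ2→fog] = [5, 1]
r6 m[φ3→ice] = [7, 9]
r6 m[φ4→fog] = [2, 4]
r6 m[φ5→ice] = [9, 1]
r6 m[φ6→fog] = [8, 6]
r6 m[rain→φ0] = [1, 1]
r6 m[ice→φ0] = [35280, 5040]
r6 m[ice→φ1] = [441, 45]
r6 m[ice→φ3] = [35280, 2800]
r6 m[ice→φ5] = [27440, 25200]
r6 m[fog→φ1] = [80, 24]
r6 m[fog→φ2] = [49392, 21168]
r6 m[fog→φ4] = [123480, 5292]
r6 m[fog→φ6] = [30870, 3528]
fixed point reached at round 6
b[ice] = ⊗ incoming = [246960, 25200]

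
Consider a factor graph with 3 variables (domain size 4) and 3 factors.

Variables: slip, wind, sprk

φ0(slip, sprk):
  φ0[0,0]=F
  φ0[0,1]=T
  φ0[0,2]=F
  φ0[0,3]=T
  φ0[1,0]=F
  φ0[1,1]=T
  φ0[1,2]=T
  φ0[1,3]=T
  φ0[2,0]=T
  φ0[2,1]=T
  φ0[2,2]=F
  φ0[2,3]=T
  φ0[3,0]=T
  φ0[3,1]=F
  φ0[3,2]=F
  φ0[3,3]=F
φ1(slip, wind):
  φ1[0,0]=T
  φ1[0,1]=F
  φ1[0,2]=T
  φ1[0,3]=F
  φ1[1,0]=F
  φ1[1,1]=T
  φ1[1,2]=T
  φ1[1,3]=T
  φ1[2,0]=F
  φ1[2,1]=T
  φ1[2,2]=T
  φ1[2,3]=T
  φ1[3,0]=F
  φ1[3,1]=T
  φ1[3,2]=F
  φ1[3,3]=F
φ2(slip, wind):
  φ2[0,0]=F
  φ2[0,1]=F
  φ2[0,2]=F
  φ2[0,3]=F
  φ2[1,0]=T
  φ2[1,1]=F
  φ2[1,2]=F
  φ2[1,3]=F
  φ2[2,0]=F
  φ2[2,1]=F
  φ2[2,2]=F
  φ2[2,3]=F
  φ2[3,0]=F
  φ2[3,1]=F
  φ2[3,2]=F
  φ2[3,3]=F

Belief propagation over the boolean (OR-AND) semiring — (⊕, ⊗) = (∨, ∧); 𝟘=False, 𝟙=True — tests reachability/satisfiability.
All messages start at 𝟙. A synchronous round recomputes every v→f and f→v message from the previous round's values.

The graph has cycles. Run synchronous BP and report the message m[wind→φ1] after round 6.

init: all messages = 𝟙 over 4 values
r1 m[φ0→slip] = [T, T, T, T]
r1 m[φ0→sprk] = [T, T, T, T]
r1 m[φ1→slip] = [T, T, T, T]
r1 m[φ1→wind] = [T, T, T, T]
r1 m[φ2→slip] = [F, T, F, F]
r1 m[φ2→wind] = [T, F, F, F]
r1 m[slip→φ0] = [T, T, T, T]
r1 m[slip→φ1] = [T, T, T, T]
r1 m[slip→φ2] = [T, T, T, T]
r1 m[wind→φ1] = [T, T, T, T]
r1 m[wind→φ2] = [T, T, T, T]
r1 m[sprk→φ0] = [T, T, T, T]
r2 m[φ0→slip] = [T, T, T, T]
r2 m[φ0→sprk] = [T, T, T, T]
r2 m[φ1→slip] = [T, T, T, T]
r2 m[φ1→wind] = [T, T, T, T]
r2 m[φ2→slip] = [F, T, F, F]
r2 m[φ2→wind] = [T, F, F, F]
r2 m[slip→φ0] = [F, T, F, F]
r2 m[slip→φ1] = [F, T, F, F]
r2 m[slip→φ2] = [T, T, T, T]
r2 m[wind→φ1] = [T, F, F, F]
r2 m[wind→φ2] = [T, T, T, T]
r2 m[sprk→φ0] = [T, T, T, T]
r3 m[φ0→slip] = [T, T, T, T]
r3 m[φ0→sprk] = [F, T, T, T]
r3 m[φ1→slip] = [T, F, F, F]
r3 m[φ1→wind] = [F, T, T, T]
r3 m[φ2→slip] = [F, T, F, F]
r3 m[φ2→wind] = [T, F, F, F]
r3 m[slip→φ0] = [F, T, F, F]
r3 m[slip→φ1] = [F, T, F, F]
r3 m[slip→φ2] = [T, T, T, T]
r3 m[wind→φ1] = [T, F, F, F]
r3 m[wind→φ2] = [T, T, T, T]
r3 m[sprk→φ0] = [T, T, T, T]
r4 m[φ0→slip] = [T, T, T, T]
r4 m[φ0→sprk] = [F, T, T, T]
r4 m[φ1→slip] = [T, F, F, F]
r4 m[φ1→wind] = [F, T, T, T]
r4 m[φ2→slip] = [F, T, F, F]
r4 m[φ2→wind] = [T, F, F, F]
r4 m[slip→φ0] = [F, F, F, F]
r4 m[slip→φ1] = [F, T, F, F]
r4 m[slip→φ2] = [T, F, F, F]
r4 m[wind→φ1] = [T, F, F, F]
r4 m[wind→φ2] = [F, T, T, T]
r4 m[sprk→φ0] = [T, T, T, T]
r5 m[φ0→slip] = [T, T, T, T]
r5 m[φ0→sprk] = [F, F, F, F]
r5 m[φ1→slip] = [T, F, F, F]
r5 m[φ1→wind] = [F, T, T, T]
r5 m[φ2→slip] = [F, F, F, F]
r5 m[φ2→wind] = [F, F, F, F]
r5 m[slip→φ0] = [F, F, F, F]
r5 m[slip→φ1] = [F, T, F, F]
r5 m[slip→φ2] = [T, F, F, F]
r5 m[wind→φ1] = [T, F, F, F]
r5 m[wind→φ2] = [F, T, T, T]
r5 m[sprk→φ0] = [T, T, T, T]
r6 m[φ0→slip] = [T, T, T, T]
r6 m[φ0→sprk] = [F, F, F, F]
r6 m[φ1→slip] = [T, F, F, F]
r6 m[φ1→wind] = [F, T, T, T]
r6 m[φ2→slip] = [F, F, F, F]
r6 m[φ2→wind] = [F, F, F, F]
r6 m[slip→φ0] = [F, F, F, F]
r6 m[slip→φ1] = [F, F, F, F]
r6 m[slip→φ2] = [T, F, F, F]
r6 m[wind→φ1] = [F, F, F, F]
r6 m[wind→φ2] = [F, T, T, T]
r6 m[sprk→φ0] = [T, T, T, T]

message @ round 6 = [F, F, F, F]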